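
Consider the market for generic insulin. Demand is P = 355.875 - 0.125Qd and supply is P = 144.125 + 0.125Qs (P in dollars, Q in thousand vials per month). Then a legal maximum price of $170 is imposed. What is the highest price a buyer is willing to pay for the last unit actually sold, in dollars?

330

Rearranging demand gives Qd = 2847 - 8P; rearranging supply gives Qs = 8P - 1153. Equilibrium: 2847 - 8P = 8P - 1153, so 4000 = 16P and P* = 250, Q* = 847.
The ceiling of 170 is below the equilibrium price 250, so it binds.
At P = 170: Qd = 2847 - 8·170 = 1487 and Qs = 8·170 - 1153 = 207.
Only 207 units reach the market. On the demand curve, the marginal buyer's willingness to pay at Q = 207 is (2847 - 207)/8 = 330.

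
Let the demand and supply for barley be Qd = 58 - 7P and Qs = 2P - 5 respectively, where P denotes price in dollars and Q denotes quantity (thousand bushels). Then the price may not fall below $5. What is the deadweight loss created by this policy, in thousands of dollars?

0

In a free market, 58 - 7P = 2P - 5 gives the equilibrium P* = 7, Q* = 9.
Since 5 is below P* = 7, the floor does not bind and the free-market outcome prevails.
Since the control does not bind, no trades are prevented and deadweight loss is zero.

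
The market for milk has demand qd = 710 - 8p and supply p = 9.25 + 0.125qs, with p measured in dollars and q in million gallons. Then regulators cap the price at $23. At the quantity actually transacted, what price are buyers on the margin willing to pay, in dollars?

Rearranging supply gives qs = 8p - 74. In a free market, 710 - 8p = 8p - 74 gives the equilibrium p* = 49, q* = 318.
The ceiling of 23 is below the equilibrium price 49, so it binds.
At p = 23: qd = 710 - 8·23 = 526 and qs = 8·23 - 74 = 110.
Only 110 units reach the market. On the demand curve, the marginal buyer's willingness to pay at q = 110 is (710 - 110)/8 = 75.

75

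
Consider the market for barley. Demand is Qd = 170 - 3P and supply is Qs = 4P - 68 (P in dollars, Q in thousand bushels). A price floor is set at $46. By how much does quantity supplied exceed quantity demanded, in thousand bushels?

Setting quantity demanded equal to quantity supplied, 170 - 3P = 4P - 68, gives P* = 34 and Q* = 68.
The floor of 46 is above the equilibrium price 34, so it binds.
At P = 46: Qd = 170 - 3·46 = 32 and Qs = 4·46 - 68 = 116.
Surplus = Qs - Qd = 116 - 32 = 84.

84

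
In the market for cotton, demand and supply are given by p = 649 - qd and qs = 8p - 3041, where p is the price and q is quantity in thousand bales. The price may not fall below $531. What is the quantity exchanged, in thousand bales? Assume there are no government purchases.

Rearranging demand gives qd = 649 - p. Without the control the market clears where 649 - p = 8p - 3041, i.e. p* = 410 and q* = 239.
The floor of 531 is above the equilibrium price 410, so it binds.
At p = 531: qd = 649 - 531 = 118 and qs = 8·531 - 3041 = 1207.
The quantity actually transacted is the short side, demand: 118.

118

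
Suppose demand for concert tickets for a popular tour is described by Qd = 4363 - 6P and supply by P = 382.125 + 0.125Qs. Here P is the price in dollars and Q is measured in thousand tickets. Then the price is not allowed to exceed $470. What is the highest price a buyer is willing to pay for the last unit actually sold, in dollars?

Rearranging supply gives Qs = 8P - 3057. In a free market, 4363 - 6P = 8P - 3057 gives the equilibrium P* = 530, Q* = 1183.
Since 470 < 530, the ceiling is binding.
At P = 470: Qd = 4363 - 6·470 = 1543 and Qs = 8·470 - 3057 = 703.
Only 703 units reach the market. On the demand curve, the marginal buyer's willingness to pay at Q = 703 is (4363 - 703)/6 = 610.

610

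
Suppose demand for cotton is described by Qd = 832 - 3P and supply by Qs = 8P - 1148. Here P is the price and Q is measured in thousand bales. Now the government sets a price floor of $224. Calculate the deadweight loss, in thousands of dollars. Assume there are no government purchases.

3993

Equilibrium: 832 - 3P = 8P - 1148, so 1980 = 11P and P* = 180, Q* = 292.
The floor of 224 is above the equilibrium price 180, so it binds.
At P = 224: Qd = 832 - 3·224 = 160 and Qs = 8·224 - 1148 = 644.
Quantity traded falls to 160. At Q = 160 the demand price is (832 - 160)/3 = 224 and the supply price is (1148 + 160)/8 = 163.5.
Deadweight loss = ½ · (224 - 163.5) · (292 - 160) = ½ · 60.5 · 132 = 3993.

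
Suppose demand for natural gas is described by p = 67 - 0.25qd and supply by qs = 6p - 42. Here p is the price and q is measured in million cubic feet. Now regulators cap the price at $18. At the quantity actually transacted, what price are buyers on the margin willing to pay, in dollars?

50.5

Rearranging demand gives qd = 268 - 4p. Setting quantity demanded equal to quantity supplied, 268 - 4p = 6p - 42, gives p* = 31 and q* = 144.
The ceiling of 18 is below the equilibrium price 31, so it binds.
At p = 18: qd = 268 - 4·18 = 196 and qs = 6·18 - 42 = 66.
Only 66 units reach the market. On the demand curve, the marginal buyer's willingness to pay at q = 66 is (268 - 66)/4 = 50.5.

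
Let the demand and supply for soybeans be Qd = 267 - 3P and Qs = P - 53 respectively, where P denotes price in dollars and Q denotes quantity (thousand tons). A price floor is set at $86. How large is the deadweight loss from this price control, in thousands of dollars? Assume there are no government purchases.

216

Setting quantity demanded equal to quantity supplied, 267 - 3P = P - 53, gives P* = 80 and Q* = 27.
Because the floor (86) lies above the market-clearing price, it is binding.
At P = 86: Qd = 267 - 3·86 = 9 and Qs = 86 - 53 = 33.
Quantity traded falls to 9. At Q = 9 the demand price is (267 - 9)/3 = 86 and the supply price is 53 + 9 = 62.
Deadweight loss = ½ · (86 - 62) · (27 - 9) = ½ · 24 · 18 = 216.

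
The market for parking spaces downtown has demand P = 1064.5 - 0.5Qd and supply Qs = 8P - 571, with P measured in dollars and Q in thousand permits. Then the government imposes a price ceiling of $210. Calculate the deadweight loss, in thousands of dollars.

Rearranging demand gives Qd = 2129 - 2P. Equilibrium: 2129 - 2P = 8P - 571, so 2700 = 10P and P* = 270, Q* = 1589.
Because the ceiling (210) lies below the market-clearing price, it is binding.
At P = 210: Qd = 2129 - 2·210 = 1709 and Qs = 8·210 - 571 = 1109.
Quantity traded falls to 1109. At Q = 1109 the demand price is (2129 - 1109)/2 = 510 and the supply price is (571 + 1109)/8 = 210.
Deadweight loss = ½ · (510 - 210) · (1589 - 1109) = ½ · 300 · 480 = 72000.

72000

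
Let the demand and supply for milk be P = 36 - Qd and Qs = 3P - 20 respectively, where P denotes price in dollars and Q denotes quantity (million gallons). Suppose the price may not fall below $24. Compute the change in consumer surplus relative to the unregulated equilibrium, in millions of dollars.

Rearranging demand gives Qd = 36 - P. Equilibrium: 36 - P = 3P - 20, so 56 = 4P and P* = 14, Q* = 22.
The floor of 24 is above the equilibrium price 14, so it binds.
At P = 24: Qd = 36 - 24 = 12 and Qs = 3·24 - 20 = 52.
Consumer surplus without the control is ½ · (36 - 14) · 22 = 242.
With the floor, consumers buy 12 units at 24, so CS = ½ · (36 - 24) · 12 = 72.
Change in consumer surplus = 72 - 242 = -170.

-170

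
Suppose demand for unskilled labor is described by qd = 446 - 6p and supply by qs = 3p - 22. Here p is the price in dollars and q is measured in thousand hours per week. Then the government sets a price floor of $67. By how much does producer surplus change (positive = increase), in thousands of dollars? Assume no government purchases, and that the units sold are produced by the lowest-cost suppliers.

-690

Without the control the market clears where 446 - 6p = 3p - 22, i.e. p* = 52 and q* = 134.
The floor of 67 is above the equilibrium price 52, so it binds.
At p = 67: qd = 446 - 6·67 = 44 and qs = 3·67 - 22 = 179.
Producer surplus without the control is ½ · (52 - 22/3) · 134 = 8978/3.
With the floor, 44 units are sold at 67. The supply price at q = 44 is 22, so PS = ½ · [(67 - 22/3) + (67 - 22)] · 44 = 6908/3.
Change in producer surplus = 6908/3 - 8978/3 = -690.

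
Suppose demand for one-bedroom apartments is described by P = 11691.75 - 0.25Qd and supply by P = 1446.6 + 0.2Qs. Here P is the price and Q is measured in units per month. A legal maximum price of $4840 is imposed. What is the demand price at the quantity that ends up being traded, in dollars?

7450

Rearranging demand gives Qd = 46767 - 4P; rearranging supply gives Qs = 5P - 7233. In a free market, 46767 - 4P = 5P - 7233 gives the equilibrium P* = 6000, Q* = 22767.
The ceiling of 4840 is below the equilibrium price 6000, so it binds.
At P = 4840: Qd = 46767 - 4·4840 = 27407 and Qs = 5·4840 - 7233 = 16967.
Only 16967 units reach the market. On the demand curve, the marginal buyer's willingness to pay at Q = 16967 is (46767 - 16967)/4 = 7450.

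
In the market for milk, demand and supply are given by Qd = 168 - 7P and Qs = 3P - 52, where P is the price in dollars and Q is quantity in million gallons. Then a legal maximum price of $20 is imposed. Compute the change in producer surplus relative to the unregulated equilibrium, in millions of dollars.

In a free market, 168 - 7P = 3P - 52 gives the equilibrium P* = 22, Q* = 14.
Since 20 < 22, the ceiling is binding.
At P = 20: Qd = 168 - 7·20 = 28 and Qs = 3·20 - 52 = 8.
Producer surplus without the control is ½ · (22 - 52/3) · 14 = 98/3.
With the ceiling, producers sell 8 units at 20, so PS = ½ · (20 - 52/3) · 8 = 32/3.
Change in producer surplus = 32/3 - 98/3 = -22.

-22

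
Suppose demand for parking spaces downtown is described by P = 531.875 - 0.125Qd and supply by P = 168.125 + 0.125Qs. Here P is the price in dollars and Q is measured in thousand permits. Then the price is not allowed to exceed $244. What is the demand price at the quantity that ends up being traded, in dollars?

Rearranging demand gives Qd = 4255 - 8P; rearranging supply gives Qs = 8P - 1345. Equilibrium: 4255 - 8P = 8P - 1345, so 5600 = 16P and P* = 350, Q* = 1455.
Since 244 < 350, the ceiling is binding.
At P = 244: Qd = 4255 - 8·244 = 2303 and Qs = 8·244 - 1345 = 607.
Only 607 units reach the market. On the demand curve, the marginal buyer's willingness to pay at Q = 607 is (4255 - 607)/8 = 456.

456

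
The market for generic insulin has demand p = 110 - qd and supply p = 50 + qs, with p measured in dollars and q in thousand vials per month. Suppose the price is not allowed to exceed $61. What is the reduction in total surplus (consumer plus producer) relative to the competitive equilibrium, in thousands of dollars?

Rearranging demand gives qd = 110 - p; rearranging supply gives qs = p - 50. Equilibrium: 110 - p = p - 50, so 160 = 2p and p* = 80, q* = 30.
Since 61 < 80, the ceiling is binding.
At p = 61: qd = 110 - 61 = 49 and qs = 61 - 50 = 11.
Quantity traded falls to 11. At q = 11 the demand price is 110 - 11 = 99 and the supply price is 50 + 11 = 61.
Deadweight loss = ½ · (99 - 61) · (30 - 11) = ½ · 38 · 19 = 361.

361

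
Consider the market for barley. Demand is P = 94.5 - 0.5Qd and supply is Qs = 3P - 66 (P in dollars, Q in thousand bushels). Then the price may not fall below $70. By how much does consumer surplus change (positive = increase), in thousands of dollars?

Rearranging demand gives Qd = 189 - 2P. In a free market, 189 - 2P = 3P - 66 gives the equilibrium P* = 51, Q* = 87.
Since 70 > 51, the floor is binding.
At P = 70: Qd = 189 - 2·70 = 49 and Qs = 3·70 - 66 = 144.
Consumer surplus without the control is ½ · (94.5 - 51) · 87 = 1892.25.
With the floor, consumers buy 49 units at 70, so CS = ½ · (94.5 - 70) · 49 = 600.25.
Change in consumer surplus = 600.25 - 1892.25 = -1292.

-1292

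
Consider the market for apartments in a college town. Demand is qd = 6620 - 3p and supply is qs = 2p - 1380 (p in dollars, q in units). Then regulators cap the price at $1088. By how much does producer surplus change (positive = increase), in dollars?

In a free market, 6620 - 3p = 2p - 1380 gives the equilibrium p* = 1600, q* = 1820.
Because the ceiling (1088) lies below the market-clearing price, it is binding.
At p = 1088: qd = 6620 - 3·1088 = 3356 and qs = 2·1088 - 1380 = 796.
Producer surplus without the control is ½ · (1600 - 690) · 1820 = 828100.
With the ceiling, producers sell 796 units at 1088, so PS = ½ · (1088 - 690) · 796 = 158404.
Change in producer surplus = 158404 - 828100 = -669696.

-669696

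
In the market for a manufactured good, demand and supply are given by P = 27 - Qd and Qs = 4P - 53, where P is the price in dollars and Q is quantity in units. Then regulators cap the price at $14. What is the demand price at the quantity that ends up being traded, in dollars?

24

Rearranging demand gives Qd = 27 - P. Equilibrium: 27 - P = 4P - 53, so 80 = 5P and P* = 16, Q* = 11.
The ceiling of 14 is below the equilibrium price 16, so it binds.
At P = 14: Qd = 27 - 14 = 13 and Qs = 4·14 - 53 = 3.
Only 3 units reach the market. On the demand curve, the marginal buyer's willingness to pay at Q = 3 is (27 - 3) = 24.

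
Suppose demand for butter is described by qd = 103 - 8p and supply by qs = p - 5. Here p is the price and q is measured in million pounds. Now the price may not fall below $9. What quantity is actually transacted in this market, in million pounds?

In a free market, 103 - 8p = p - 5 gives the equilibrium p* = 12, q* = 7.
The floor of 9 is below the equilibrium price 12, so it is not binding; the market clears at p* = 12, q* = 7.

7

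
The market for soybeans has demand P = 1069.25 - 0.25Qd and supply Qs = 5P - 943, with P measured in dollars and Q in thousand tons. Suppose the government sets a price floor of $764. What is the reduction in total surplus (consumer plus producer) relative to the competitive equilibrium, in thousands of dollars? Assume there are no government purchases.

121881.6

Rearranging demand gives Qd = 4277 - 4P. In a free market, 4277 - 4P = 5P - 943 gives the equilibrium P* = 580, Q* = 1957.
The floor of 764 is above the equilibrium price 580, so it binds.
At P = 764: Qd = 4277 - 4·764 = 1221 and Qs = 5·764 - 943 = 2877.
Quantity traded falls to 1221. At Q = 1221 the demand price is (4277 - 1221)/4 = 764 and the supply price is (943 + 1221)/5 = 432.8.
Deadweight loss = ½ · (764 - 432.8) · (1957 - 1221) = ½ · 331.2 · 736 = 121881.6.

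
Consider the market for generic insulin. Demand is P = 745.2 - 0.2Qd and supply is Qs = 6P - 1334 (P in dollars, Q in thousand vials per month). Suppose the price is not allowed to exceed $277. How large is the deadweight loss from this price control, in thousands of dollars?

Rearranging demand gives Qd = 3726 - 5P. Without the control the market clears where 3726 - 5P = 6P - 1334, i.e. P* = 460 and Q* = 1426.
Because the ceiling (277) lies below the market-clearing price, it is binding.
At P = 277: Qd = 3726 - 5·277 = 2341 and Qs = 6·277 - 1334 = 328.
Quantity traded falls to 328. At Q = 328 the demand price is (3726 - 328)/5 = 679.6 and the supply price is (1334 + 328)/6 = 277.
Deadweight loss = ½ · (679.6 - 277) · (1426 - 328) = ½ · 402.6 · 1098 = 221027.4.

221027.4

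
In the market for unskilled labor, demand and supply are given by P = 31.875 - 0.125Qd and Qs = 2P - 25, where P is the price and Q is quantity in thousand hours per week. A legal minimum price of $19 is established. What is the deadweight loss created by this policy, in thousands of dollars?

Rearranging demand gives Qd = 255 - 8P. Without the control the market clears where 255 - 8P = 2P - 25, i.e. P* = 28 and Q* = 31.
Since 19 is below P* = 28, the floor does not bind and the free-market outcome prevails.
Since the control does not bind, no trades are prevented and deadweight loss is zero.

0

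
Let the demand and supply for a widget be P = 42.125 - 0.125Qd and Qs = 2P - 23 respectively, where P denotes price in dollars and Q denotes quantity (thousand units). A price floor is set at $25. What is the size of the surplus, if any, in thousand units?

0

Rearranging demand gives Qd = 337 - 8P. Equilibrium: 337 - 8P = 2P - 23, so 360 = 10P and P* = 36, Q* = 49.
Since 25 is below P* = 36, the floor does not bind and the free-market outcome prevails.
Since the control does not bind, there is no surplus.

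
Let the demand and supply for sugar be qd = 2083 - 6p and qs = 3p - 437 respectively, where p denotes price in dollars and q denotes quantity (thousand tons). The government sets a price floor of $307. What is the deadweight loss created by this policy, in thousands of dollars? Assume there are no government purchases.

6561

In a free market, 2083 - 6p = 3p - 437 gives the equilibrium p* = 280, q* = 403.
Because the floor (307) lies above the market-clearing price, it is binding.
At p = 307: qd = 2083 - 6·307 = 241 and qs = 3·307 - 437 = 484.
Quantity traded falls to 241. At q = 241 the demand price is (2083 - 241)/6 = 307 and the supply price is (437 + 241)/3 = 226.
Deadweight loss = ½ · (307 - 226) · (403 - 241) = ½ · 81 · 162 = 6561.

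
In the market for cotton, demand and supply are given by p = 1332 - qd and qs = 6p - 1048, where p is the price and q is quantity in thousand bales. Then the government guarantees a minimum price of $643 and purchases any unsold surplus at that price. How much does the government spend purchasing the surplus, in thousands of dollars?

Rearranging demand gives qd = 1332 - p. In a free market, 1332 - p = 6p - 1048 gives the equilibrium p* = 340, q* = 992.
Since 643 > 340, the floor is binding.
At p = 643: qd = 1332 - 643 = 689 and qs = 6·643 - 1048 = 2810.
Surplus = qs - qd = 2121.
Government expenditure = surplus × support price = 2121 × 643 = 1363803.

1363803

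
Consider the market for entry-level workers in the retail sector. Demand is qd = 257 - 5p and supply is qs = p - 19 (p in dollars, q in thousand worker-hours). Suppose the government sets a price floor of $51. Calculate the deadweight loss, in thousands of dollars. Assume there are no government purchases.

In a free market, 257 - 5p = p - 19 gives the equilibrium p* = 46, q* = 27.
Since 51 > 46, the floor is binding.
At p = 51: qd = 257 - 5·51 = 2 and qs = 51 - 19 = 32.
Quantity traded falls to 2. At q = 2 the demand price is (257 - 2)/5 = 51 and the supply price is 19 + 2 = 21.
Deadweight loss = ½ · (51 - 21) · (27 - 2) = ½ · 30 · 25 = 375.

375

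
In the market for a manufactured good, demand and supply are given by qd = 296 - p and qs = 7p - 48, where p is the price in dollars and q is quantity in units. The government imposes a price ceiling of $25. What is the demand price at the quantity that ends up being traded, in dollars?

169

Equilibrium: 296 - p = 7p - 48, so 344 = 8p and p* = 43, q* = 253.
The ceiling of 25 is below the equilibrium price 43, so it binds.
At p = 25: qd = 296 - 25 = 271 and qs = 7·25 - 48 = 127.
Only 127 units reach the market. On the demand curve, the marginal buyer's willingness to pay at q = 127 is (296 - 127) = 169.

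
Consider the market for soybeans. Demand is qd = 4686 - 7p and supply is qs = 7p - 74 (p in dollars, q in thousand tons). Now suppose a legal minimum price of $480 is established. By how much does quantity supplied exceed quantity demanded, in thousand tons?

Equilibrium: 4686 - 7p = 7p - 74, so 4760 = 14p and p* = 340, q* = 2306.
Because the floor (480) lies above the market-clearing price, it is binding.
At p = 480: qd = 4686 - 7·480 = 1326 and qs = 7·480 - 74 = 3286.
Surplus = qs - qd = 3286 - 1326 = 1960.

1960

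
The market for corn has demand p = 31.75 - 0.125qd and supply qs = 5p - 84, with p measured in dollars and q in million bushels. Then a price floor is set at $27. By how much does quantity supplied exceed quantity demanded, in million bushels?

Rearranging demand gives qd = 254 - 8p. Equilibrium: 254 - 8p = 5p - 84, so 338 = 13p and p* = 26, q* = 46.
The floor of 27 is above the equilibrium price 26, so it binds.
At p = 27: qd = 254 - 8·27 = 38 and qs = 5·27 - 84 = 51.
Surplus = qs - qd = 51 - 38 = 13.

13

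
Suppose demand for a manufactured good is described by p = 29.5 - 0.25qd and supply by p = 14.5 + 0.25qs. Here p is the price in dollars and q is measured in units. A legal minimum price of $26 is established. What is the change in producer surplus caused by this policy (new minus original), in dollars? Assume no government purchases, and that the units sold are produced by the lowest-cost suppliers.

Rearranging demand gives qd = 118 - 4p; rearranging supply gives qs = 4p - 58. In a free market, 118 - 4p = 4p - 58 gives the equilibrium p* = 22, q* = 30.
Since 26 > 22, the floor is binding.
At p = 26: qd = 118 - 4·26 = 14 and qs = 4·26 - 58 = 46.
Producer surplus without the control is ½ · (22 - 14.5) · 30 = 112.5.
With the floor, 14 units are sold at 26. The supply price at q = 14 is 18, so PS = ½ · [(26 - 14.5) + (26 - 18)] · 14 = 136.5.
Change in producer surplus = 136.5 - 112.5 = 24.

24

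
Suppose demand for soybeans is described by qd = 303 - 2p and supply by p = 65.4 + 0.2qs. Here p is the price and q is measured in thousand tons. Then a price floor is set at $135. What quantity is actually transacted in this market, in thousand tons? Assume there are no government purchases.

33

Rearranging supply gives qs = 5p - 327. Setting quantity demanded equal to quantity supplied, 303 - 2p = 5p - 327, gives p* = 90 and q* = 123.
Since 135 > 90, the floor is binding.
At p = 135: qd = 303 - 2·135 = 33 and qs = 5·135 - 327 = 348.
The quantity actually transacted is the short side, demand: 33.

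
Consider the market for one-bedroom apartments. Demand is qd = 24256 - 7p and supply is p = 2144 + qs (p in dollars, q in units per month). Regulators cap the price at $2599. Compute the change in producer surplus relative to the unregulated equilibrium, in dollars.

Rearranging supply gives qs = p - 2144. In a free market, 24256 - 7p = p - 2144 gives the equilibrium p* = 3300, q* = 1156.
Since 2599 < 3300, the ceiling is binding.
At p = 2599: qd = 24256 - 7·2599 = 6063 and qs = 2599 - 2144 = 455.
Producer surplus without the control is ½ · (3300 - 2144) · 1156 = 668168.
With the ceiling, producers sell 455 units at 2599, so PS = ½ · (2599 - 2144) · 455 = 103512.5.
Change in producer surplus = 103512.5 - 668168 = -564655.5.

-564655.5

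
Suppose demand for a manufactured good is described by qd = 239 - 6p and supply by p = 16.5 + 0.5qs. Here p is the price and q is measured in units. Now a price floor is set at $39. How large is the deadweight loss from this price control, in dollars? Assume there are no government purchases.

Rearranging supply gives qs = 2p - 33. Without the control the market clears where 239 - 6p = 2p - 33, i.e. p* = 34 and q* = 35.
Because the floor (39) lies above the market-clearing price, it is binding.
At p = 39: qd = 239 - 6·39 = 5 and qs = 2·39 - 33 = 45.
Quantity traded falls to 5. At q = 5 the demand price is (239 - 5)/6 = 39 and the supply price is (33 + 5)/2 = 19.
Deadweight loss = ½ · (39 - 19) · (35 - 5) = ½ · 20 · 30 = 300.

300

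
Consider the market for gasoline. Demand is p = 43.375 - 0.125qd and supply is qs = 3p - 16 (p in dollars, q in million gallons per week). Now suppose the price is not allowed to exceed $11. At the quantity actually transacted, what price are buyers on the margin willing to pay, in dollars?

Rearranging demand gives qd = 347 - 8p. Equilibrium: 347 - 8p = 3p - 16, so 363 = 11p and p* = 33, q* = 83.
Since 11 < 33, the ceiling is binding.
At p = 11: qd = 347 - 8·11 = 259 and qs = 3·11 - 16 = 17.
Only 17 units reach the market. On the demand curve, the marginal buyer's willingness to pay at q = 17 is (347 - 17)/8 = 41.25.

41.25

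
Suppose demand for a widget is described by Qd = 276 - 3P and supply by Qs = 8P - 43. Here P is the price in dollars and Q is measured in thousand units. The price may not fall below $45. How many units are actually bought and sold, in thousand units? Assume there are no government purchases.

141

Setting quantity demanded equal to quantity supplied, 276 - 3P = 8P - 43, gives P* = 29 and Q* = 189.
Because the floor (45) lies above the market-clearing price, it is binding.
At P = 45: Qd = 276 - 3·45 = 141 and Qs = 8·45 - 43 = 317.
The quantity actually transacted is the short side, demand: 141.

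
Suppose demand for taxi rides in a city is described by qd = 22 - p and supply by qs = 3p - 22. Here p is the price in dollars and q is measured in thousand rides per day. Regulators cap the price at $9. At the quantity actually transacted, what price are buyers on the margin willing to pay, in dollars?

Equilibrium: 22 - p = 3p - 22, so 44 = 4p and p* = 11, q* = 11.
Since 9 < 11, the ceiling is binding.
At p = 9: qd = 22 - 9 = 13 and qs = 3·9 - 22 = 5.
Only 5 units reach the market. On the demand curve, the marginal buyer's willingness to pay at q = 5 is (22 - 5) = 17.

17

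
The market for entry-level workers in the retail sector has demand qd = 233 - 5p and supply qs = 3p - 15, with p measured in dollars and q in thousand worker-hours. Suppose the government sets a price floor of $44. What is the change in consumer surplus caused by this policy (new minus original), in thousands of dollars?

Without the control the market clears where 233 - 5p = 3p - 15, i.e. p* = 31 and q* = 78.
Since 44 > 31, the floor is binding.
At p = 44: qd = 233 - 5·44 = 13 and qs = 3·44 - 15 = 117.
Consumer surplus without the control is ½ · (46.6 - 31) · 78 = 608.4.
With the floor, consumers buy 13 units at 44, so CS = ½ · (46.6 - 44) · 13 = 16.9.
Change in consumer surplus = 16.9 - 608.4 = -591.5.

-591.5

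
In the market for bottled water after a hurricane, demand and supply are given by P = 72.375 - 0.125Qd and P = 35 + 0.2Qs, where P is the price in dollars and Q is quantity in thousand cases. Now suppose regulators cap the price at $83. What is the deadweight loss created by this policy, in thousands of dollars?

0

Rearranging demand gives Qd = 579 - 8P; rearranging supply gives Qs = 5P - 175. In a free market, 579 - 8P = 5P - 175 gives the equilibrium P* = 58, Q* = 115.
Since 83 is above P* = 58, the ceiling does not bind and the free-market outcome prevails.
Since the control does not bind, no trades are prevented and deadweight loss is zero.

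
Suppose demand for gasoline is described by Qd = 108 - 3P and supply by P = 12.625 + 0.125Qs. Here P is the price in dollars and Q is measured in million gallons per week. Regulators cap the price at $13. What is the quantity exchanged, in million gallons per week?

3

Rearranging supply gives Qs = 8P - 101. Setting quantity demanded equal to quantity supplied, 108 - 3P = 8P - 101, gives P* = 19 and Q* = 51.
Because the ceiling (13) lies below the market-clearing price, it is binding.
At P = 13: Qd = 108 - 3·13 = 69 and Qs = 8·13 - 101 = 3.
The quantity actually transacted is the short side, supply: 3.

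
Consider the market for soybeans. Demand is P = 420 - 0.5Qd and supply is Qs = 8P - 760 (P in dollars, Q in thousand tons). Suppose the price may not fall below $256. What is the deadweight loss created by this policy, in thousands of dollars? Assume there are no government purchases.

11520

Rearranging demand gives Qd = 840 - 2P. Equilibrium: 840 - 2P = 8P - 760, so 1600 = 10P and P* = 160, Q* = 520.
Because the floor (256) lies above the market-clearing price, it is binding.
At P = 256: Qd = 840 - 2·256 = 328 and Qs = 8·256 - 760 = 1288.
Quantity traded falls to 328. At Q = 328 the demand price is (840 - 328)/2 = 256 and the supply price is (760 + 328)/8 = 136.
Deadweight loss = ½ · (256 - 136) · (520 - 328) = ½ · 120 · 192 = 11520.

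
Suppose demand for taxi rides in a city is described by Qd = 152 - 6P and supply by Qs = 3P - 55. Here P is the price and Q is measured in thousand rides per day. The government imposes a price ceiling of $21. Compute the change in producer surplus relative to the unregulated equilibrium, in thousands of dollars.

-22

Equilibrium: 152 - 6P = 3P - 55, so 207 = 9P and P* = 23, Q* = 14.
Because the ceiling (21) lies below the market-clearing price, it is binding.
At P = 21: Qd = 152 - 6·21 = 26 and Qs = 3·21 - 55 = 8.
Producer surplus without the control is ½ · (23 - 55/3) · 14 = 98/3.
With the ceiling, producers sell 8 units at 21, so PS = ½ · (21 - 55/3) · 8 = 32/3.
Change in producer surplus = 32/3 - 98/3 = -22.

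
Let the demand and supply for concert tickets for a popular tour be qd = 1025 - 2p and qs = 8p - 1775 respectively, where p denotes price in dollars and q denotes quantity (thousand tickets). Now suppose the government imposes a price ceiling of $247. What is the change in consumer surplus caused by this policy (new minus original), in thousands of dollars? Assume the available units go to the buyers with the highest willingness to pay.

-10791

Setting quantity demanded equal to quantity supplied, 1025 - 2p = 8p - 1775, gives p* = 280 and q* = 465.
Since 247 < 280, the ceiling is binding.
At p = 247: qd = 1025 - 2·247 = 531 and qs = 8·247 - 1775 = 201.
Consumer surplus without the control is ½ · (512.5 - 280) · 465 = 54056.25.
With the ceiling, 201 units are sold at 247 (assume they go to the highest-value buyers). The demand price at q = 201 is 412, so CS = ½ · [(512.5 - 247) + (412 - 247)] · 201 = 43265.25.
Change in consumer surplus = 43265.25 - 54056.25 = -10791.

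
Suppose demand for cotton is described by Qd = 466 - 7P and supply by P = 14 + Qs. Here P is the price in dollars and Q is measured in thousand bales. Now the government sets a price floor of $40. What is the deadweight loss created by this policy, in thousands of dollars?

0

Rearranging supply gives Qs = P - 14. Setting quantity demanded equal to quantity supplied, 466 - 7P = P - 14, gives P* = 60 and Q* = 46.
The floor of 40 is below the equilibrium price 60, so it is not binding; the market clears at P* = 60, Q* = 46.
Since the control does not bind, no trades are prevented and deadweight loss is zero.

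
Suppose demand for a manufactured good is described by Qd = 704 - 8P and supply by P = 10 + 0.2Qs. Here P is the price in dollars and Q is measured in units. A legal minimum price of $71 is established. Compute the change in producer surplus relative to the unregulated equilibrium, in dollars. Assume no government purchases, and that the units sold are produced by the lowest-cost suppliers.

Rearranging supply gives Qs = 5P - 50. Equilibrium: 704 - 8P = 5P - 50, so 754 = 13P and P* = 58, Q* = 240.
Because the floor (71) lies above the market-clearing price, it is binding.
At P = 71: Qd = 704 - 8·71 = 136 and Qs = 5·71 - 50 = 305.
Producer surplus without the control is ½ · (58 - 10) · 240 = 5760.
With the floor, 136 units are sold at 71. The supply price at Q = 136 is 37.2, so PS = ½ · [(71 - 10) + (71 - 37.2)] · 136 = 6446.4.
Change in producer surplus = 6446.4 - 5760 = 686.4.

686.4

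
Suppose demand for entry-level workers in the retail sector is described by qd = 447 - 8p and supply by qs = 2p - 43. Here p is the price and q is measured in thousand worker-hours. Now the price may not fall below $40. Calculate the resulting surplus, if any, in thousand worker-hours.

0

Without the control the market clears where 447 - 8p = 2p - 43, i.e. p* = 49 and q* = 55.
The floor of 40 is below the equilibrium price 49, so it is not binding; the market clears at p* = 49, q* = 55.
Since the control does not bind, there is no surplus.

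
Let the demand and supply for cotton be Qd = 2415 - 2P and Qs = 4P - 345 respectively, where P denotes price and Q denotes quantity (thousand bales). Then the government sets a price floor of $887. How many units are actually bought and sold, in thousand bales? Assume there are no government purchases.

641

Setting quantity demanded equal to quantity supplied, 2415 - 2P = 4P - 345, gives P* = 460 and Q* = 1495.
The floor of 887 is above the equilibrium price 460, so it binds.
At P = 887: Qd = 2415 - 2·887 = 641 and Qs = 4·887 - 345 = 3203.
The quantity actually transacted is the short side, demand: 641.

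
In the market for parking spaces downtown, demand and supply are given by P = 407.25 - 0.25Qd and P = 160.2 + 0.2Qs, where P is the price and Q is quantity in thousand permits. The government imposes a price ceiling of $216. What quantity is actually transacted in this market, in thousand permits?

279

Rearranging demand gives Qd = 1629 - 4P; rearranging supply gives Qs = 5P - 801. Equilibrium: 1629 - 4P = 5P - 801, so 2430 = 9P and P* = 270, Q* = 549.
The ceiling of 216 is below the equilibrium price 270, so it binds.
At P = 216: Qd = 1629 - 4·216 = 765 and Qs = 5·216 - 801 = 279.
The quantity actually transacted is the short side, supply: 279.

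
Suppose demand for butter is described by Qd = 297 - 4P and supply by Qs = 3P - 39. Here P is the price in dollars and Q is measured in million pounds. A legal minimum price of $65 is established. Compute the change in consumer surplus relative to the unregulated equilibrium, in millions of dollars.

Without the control the market clears where 297 - 4P = 3P - 39, i.e. P* = 48 and Q* = 105.
Because the floor (65) lies above the market-clearing price, it is binding.
At P = 65: Qd = 297 - 4·65 = 37 and Qs = 3·65 - 39 = 156.
Consumer surplus without the control is ½ · (74.25 - 48) · 105 = 1378.125.
With the floor, consumers buy 37 units at 65, so CS = ½ · (74.25 - 65) · 37 = 171.125.
Change in consumer surplus = 171.125 - 1378.125 = -1207.

-1207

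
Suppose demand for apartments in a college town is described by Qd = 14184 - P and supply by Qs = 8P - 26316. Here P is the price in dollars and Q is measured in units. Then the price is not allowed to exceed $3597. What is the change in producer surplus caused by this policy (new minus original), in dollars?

-5483016

Setting quantity demanded equal to quantity supplied, 14184 - P = 8P - 26316, gives P* = 4500 and Q* = 9684.
The ceiling of 3597 is below the equilibrium price 4500, so it binds.
At P = 3597: Qd = 14184 - 3597 = 10587 and Qs = 8·3597 - 26316 = 2460.
Producer surplus without the control is ½ · (4500 - 3289.5) · 9684 = 5861241.
With the ceiling, producers sell 2460 units at 3597, so PS = ½ · (3597 - 3289.5) · 2460 = 378225.
Change in producer surplus = 378225 - 5861241 = -5483016.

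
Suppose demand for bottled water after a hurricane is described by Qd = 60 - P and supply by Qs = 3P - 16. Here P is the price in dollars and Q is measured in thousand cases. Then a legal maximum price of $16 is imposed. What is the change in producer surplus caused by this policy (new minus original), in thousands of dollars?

Setting quantity demanded equal to quantity supplied, 60 - P = 3P - 16, gives P* = 19 and Q* = 41.
Because the ceiling (16) lies below the market-clearing price, it is binding.
At P = 16: Qd = 60 - 16 = 44 and Qs = 3·16 - 16 = 32.
Producer surplus without the control is ½ · (19 - 16/3) · 41 = 1681/6.
With the ceiling, producers sell 32 units at 16, so PS = ½ · (16 - 16/3) · 32 = 512/3.
Change in producer surplus = 512/3 - 1681/6 = -109.5.

-109.5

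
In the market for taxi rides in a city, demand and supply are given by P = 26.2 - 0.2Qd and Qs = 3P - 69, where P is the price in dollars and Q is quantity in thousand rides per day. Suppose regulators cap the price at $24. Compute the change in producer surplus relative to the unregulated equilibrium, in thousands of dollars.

-4.5

Rearranging demand gives Qd = 131 - 5P. Equilibrium: 131 - 5P = 3P - 69, so 200 = 8P and P* = 25, Q* = 6.
Because the ceiling (24) lies below the market-clearing price, it is binding.
At P = 24: Qd = 131 - 5·24 = 11 and Qs = 3·24 - 69 = 3.
Producer surplus without the control is ½ · (25 - 23) · 6 = 6.
With the ceiling, producers sell 3 units at 24, so PS = ½ · (24 - 23) · 3 = 1.5.
Change in producer surplus = 1.5 - 6 = -4.5.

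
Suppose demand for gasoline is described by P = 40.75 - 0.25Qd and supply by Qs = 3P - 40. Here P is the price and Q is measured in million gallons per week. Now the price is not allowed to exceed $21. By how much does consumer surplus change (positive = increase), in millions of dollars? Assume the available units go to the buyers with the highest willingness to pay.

Rearranging demand gives Qd = 163 - 4P. In a free market, 163 - 4P = 3P - 40 gives the equilibrium P* = 29, Q* = 47.
The ceiling of 21 is below the equilibrium price 29, so it binds.
At P = 21: Qd = 163 - 4·21 = 79 and Qs = 3·21 - 40 = 23.
Consumer surplus without the control is ½ · (40.75 - 29) · 47 = 276.125.
With the ceiling, 23 units are sold at 21 (assume they go to the highest-value buyers). The demand price at Q = 23 is 35, so CS = ½ · [(40.75 - 21) + (35 - 21)] · 23 = 388.125.
Change in consumer surplus = 388.125 - 276.125 = 112.

112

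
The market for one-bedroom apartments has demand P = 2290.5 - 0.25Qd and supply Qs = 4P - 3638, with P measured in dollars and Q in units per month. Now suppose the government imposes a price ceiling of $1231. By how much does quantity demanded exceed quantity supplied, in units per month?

Rearranging demand gives Qd = 9162 - 4P. Equilibrium: 9162 - 4P = 4P - 3638, so 12800 = 8P and P* = 1600, Q* = 2762.
Since 1231 < 1600, the ceiling is binding.
At P = 1231: Qd = 9162 - 4·1231 = 4238 and Qs = 4·1231 - 3638 = 1286.
Shortage = Qd - Qs = 4238 - 1286 = 2952.

2952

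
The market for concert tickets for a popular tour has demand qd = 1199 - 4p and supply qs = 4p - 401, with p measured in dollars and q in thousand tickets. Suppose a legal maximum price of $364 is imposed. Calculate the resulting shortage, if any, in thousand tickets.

0

Equilibrium: 1199 - 4p = 4p - 401, so 1600 = 8p and p* = 200, q* = 399.
Since 364 is above p* = 200, the ceiling does not bind and the free-market outcome prevails.
Since the control does not bind, there is no shortage.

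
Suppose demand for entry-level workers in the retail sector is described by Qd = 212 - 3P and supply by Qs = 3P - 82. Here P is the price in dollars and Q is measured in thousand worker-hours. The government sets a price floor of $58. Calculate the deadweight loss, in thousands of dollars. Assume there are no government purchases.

Equilibrium: 212 - 3P = 3P - 82, so 294 = 6P and P* = 49, Q* = 65.
Because the floor (58) lies above the market-clearing price, it is binding.
At P = 58: Qd = 212 - 3·58 = 38 and Qs = 3·58 - 82 = 92.
Quantity traded falls to 38. At Q = 38 the demand price is (212 - 38)/3 = 58 and the supply price is (82 + 38)/3 = 40.
Deadweight loss = ½ · (58 - 40) · (65 - 38) = ½ · 18 · 27 = 243.

243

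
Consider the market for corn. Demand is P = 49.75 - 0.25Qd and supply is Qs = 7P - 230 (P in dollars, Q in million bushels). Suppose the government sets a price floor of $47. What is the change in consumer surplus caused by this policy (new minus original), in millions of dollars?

Rearranging demand gives Qd = 199 - 4P. In a free market, 199 - 4P = 7P - 230 gives the equilibrium P* = 39, Q* = 43.
The floor of 47 is above the equilibrium price 39, so it binds.
At P = 47: Qd = 199 - 4·47 = 11 and Qs = 7·47 - 230 = 99.
Consumer surplus without the control is ½ · (49.75 - 39) · 43 = 231.125.
With the floor, consumers buy 11 units at 47, so CS = ½ · (49.75 - 47) · 11 = 15.125.
Change in consumer surplus = 15.125 - 231.125 = -216.

-216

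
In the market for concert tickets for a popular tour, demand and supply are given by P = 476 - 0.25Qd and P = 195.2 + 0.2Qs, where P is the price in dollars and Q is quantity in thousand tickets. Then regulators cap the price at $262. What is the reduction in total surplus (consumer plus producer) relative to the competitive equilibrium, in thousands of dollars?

Rearranging demand gives Qd = 1904 - 4P; rearranging supply gives Qs = 5P - 976. Without the control the market clears where 1904 - 4P = 5P - 976, i.e. P* = 320 and Q* = 624.
Since 262 < 320, the ceiling is binding.
At P = 262: Qd = 1904 - 4·262 = 856 and Qs = 5·262 - 976 = 334.
Quantity traded falls to 334. At Q = 334 the demand price is (1904 - 334)/4 = 392.5 and the supply price is (976 + 334)/5 = 262.
Deadweight loss = ½ · (392.5 - 262) · (624 - 334) = ½ · 130.5 · 290 = 18922.5.

18922.5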